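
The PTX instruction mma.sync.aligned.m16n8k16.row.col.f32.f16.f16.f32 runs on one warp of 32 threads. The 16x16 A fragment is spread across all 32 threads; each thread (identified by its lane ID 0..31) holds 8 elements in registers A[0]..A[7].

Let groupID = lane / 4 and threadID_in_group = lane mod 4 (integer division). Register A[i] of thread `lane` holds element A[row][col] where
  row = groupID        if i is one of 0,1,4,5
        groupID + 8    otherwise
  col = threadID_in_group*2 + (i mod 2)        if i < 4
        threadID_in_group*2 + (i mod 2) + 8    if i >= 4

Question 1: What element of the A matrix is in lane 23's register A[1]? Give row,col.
5,7

lane 23=>23/4=5, 23 mod 4=3
i=1  r:5+0=>5  c:2·3+1+0=>7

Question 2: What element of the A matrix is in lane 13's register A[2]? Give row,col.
11,2

lane 13->13/4=3, 13 mod 4=1
i=2  r:3+8->11  c:2·1+0+0->2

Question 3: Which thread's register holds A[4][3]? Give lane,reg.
r=4→G=4,rhi=0  c=3→chi=0,T=1,p=1
L=4*4+1=17  i=0*4+0*2+1=1

17,1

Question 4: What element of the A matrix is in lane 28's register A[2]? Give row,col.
15,0

lane 28=>28/4=7, 28 mod 4=0
i=2  r:7+8=>15  c:2·0+0+0=>0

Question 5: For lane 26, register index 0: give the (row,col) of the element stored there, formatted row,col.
6,4

26: g=6,t=2
[0] (6+0,2*2+0+0) = (6,4)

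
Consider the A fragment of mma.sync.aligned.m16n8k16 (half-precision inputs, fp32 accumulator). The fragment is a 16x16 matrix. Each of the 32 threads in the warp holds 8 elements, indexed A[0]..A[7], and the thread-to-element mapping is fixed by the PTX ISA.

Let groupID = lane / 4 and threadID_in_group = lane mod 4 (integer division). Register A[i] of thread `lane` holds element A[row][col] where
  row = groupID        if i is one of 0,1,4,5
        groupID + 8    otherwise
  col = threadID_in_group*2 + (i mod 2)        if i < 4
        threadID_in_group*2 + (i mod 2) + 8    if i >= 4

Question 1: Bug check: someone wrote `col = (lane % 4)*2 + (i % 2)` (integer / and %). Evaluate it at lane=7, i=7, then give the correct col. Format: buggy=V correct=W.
`(lane % 4)*2 + (i % 2)`[7,7]→7
7: G=1,T=3
[7] (1+8,3*2+1+8) = (9,15)
col: 7 vs 15

buggy=7 correct=15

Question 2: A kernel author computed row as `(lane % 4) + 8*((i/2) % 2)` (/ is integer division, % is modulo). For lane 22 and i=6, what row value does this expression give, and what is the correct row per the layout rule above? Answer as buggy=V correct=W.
buggy=10 correct=13

`(lane % 4) + 8*((i/2) % 2)`[22,6]⇒10
L=22⇒gr=22>>2=5, th=22&3=2
[6]⇒row 5+8=13  col 2·2+0+8=12
row: 10 vs 13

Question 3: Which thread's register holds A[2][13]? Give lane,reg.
r=2->g=2,rb=0  c=13->cb=1,t=2,b0=1
L=2*4+2=10  i=1*4+0*2+1=5

10,5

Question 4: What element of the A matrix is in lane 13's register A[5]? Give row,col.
3,11

L=13→G=13>>2=3, T=13&3=1
[5]→row 3+0=3  col 1·2+1+8=11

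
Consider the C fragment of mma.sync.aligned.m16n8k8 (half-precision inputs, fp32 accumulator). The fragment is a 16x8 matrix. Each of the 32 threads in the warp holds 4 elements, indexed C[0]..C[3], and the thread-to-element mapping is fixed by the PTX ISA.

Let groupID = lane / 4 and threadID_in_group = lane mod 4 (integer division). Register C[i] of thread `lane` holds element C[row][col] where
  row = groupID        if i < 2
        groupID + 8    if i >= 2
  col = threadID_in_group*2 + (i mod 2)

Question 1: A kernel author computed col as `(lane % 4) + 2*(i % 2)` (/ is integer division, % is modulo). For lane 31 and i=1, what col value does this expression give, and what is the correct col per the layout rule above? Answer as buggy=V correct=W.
buggy=5 correct=7

`(lane % 4) + 2*(i % 2)`[31,1]→5
lane 31: G=7 (31/4), T=3 (31%4)
i=1: r=7+0=7, c=3*2+1=7
col: 5 vs 7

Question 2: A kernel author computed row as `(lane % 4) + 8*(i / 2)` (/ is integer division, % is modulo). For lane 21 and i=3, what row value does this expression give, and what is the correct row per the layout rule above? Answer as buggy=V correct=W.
buggy=9 correct=13

`(lane % 4) + 8*(i / 2)`[21,3]⇒9
L=21⇒gr=21>>2=5, th=21&3=1
[3]⇒row 5+8=13  col 1·2+1=3
row: 9 vs 13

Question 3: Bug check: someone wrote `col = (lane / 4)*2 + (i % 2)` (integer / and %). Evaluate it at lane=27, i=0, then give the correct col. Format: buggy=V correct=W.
buggy=12 correct=6

`(lane / 4)*2 + (i % 2)`[27,0]->12
lane 27: g=6 (27/4), t=3 (27%4)
i=0: r=6+0=6, c=3*2+0=6
col: 12 vs 6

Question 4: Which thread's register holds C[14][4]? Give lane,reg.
26,2

r:14=>grp=6,rB=1  c:4=>tig=2,lo=0
L=6*4+2=26  i=1*2+0=2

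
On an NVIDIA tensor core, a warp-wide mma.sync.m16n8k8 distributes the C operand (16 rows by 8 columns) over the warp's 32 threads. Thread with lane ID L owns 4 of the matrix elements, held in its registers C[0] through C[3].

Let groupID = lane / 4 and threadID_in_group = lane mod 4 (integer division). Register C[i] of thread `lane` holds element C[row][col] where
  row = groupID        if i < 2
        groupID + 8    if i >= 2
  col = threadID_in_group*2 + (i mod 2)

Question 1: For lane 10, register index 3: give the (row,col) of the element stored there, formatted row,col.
10,5

lane 10->10/4=2, 10 mod 4=2
i=3  r:2+8->10  c:2·2+1->5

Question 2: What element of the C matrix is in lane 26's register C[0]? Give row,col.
26: gid=6,tid=2
[0] (6+0,2*2+0) = (6,4)

6,4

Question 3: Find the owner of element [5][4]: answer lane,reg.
22,0

r=5→G=5,rhi=0  c=4→T=2,p=0
L=5*4+2=22  i=0*2+0=0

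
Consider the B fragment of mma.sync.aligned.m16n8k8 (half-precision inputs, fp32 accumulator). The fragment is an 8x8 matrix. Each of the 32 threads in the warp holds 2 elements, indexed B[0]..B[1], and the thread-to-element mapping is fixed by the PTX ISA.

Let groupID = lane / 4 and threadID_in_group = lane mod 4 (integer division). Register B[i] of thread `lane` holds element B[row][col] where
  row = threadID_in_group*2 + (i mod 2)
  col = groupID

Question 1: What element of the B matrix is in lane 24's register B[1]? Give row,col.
1,6

24: gr=6,th=0
[1] (0*2+1,6) = (1,6)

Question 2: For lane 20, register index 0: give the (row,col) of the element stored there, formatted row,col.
20: gid=5,tid=0
[0] (0*2+0,5) = (0,5)

0,5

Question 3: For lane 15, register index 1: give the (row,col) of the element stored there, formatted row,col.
lane 15: g=3 (15/4), t=3 (15%4)
i=1: r=3*2+1=7, c=g=3

7,3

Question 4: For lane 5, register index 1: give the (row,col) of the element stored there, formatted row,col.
lane 5: G=1 (5/4), T=1 (5%4)
i=1: r=1*2+1=3, c=G=1

3,1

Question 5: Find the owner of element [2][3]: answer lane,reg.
c=3->g=3  r=2->t=1,b0=0
L=3*4+1=13  i=0=0

13,0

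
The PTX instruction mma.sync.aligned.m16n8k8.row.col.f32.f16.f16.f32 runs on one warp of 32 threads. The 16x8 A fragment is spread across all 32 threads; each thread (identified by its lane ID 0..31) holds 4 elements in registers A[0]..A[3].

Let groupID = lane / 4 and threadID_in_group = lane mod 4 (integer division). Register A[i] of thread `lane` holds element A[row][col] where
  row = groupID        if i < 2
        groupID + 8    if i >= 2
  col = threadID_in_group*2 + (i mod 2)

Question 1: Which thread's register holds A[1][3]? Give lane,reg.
5,1

r=1⇒gr=1,Rb=0  c=3⇒th=1,odd=1
L=1*4+1=5  i=0*2+1=1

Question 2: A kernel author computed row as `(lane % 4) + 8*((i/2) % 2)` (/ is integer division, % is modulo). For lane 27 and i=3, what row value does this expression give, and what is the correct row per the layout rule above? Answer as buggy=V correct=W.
`(lane % 4) + 8*((i/2) % 2)`[27,3]⇒11
L=27⇒gr=27>>2=6, th=27&3=3
[3]⇒row 6+8=14  col 3·2+1=7
row: 11 vs 14

buggy=11 correct=14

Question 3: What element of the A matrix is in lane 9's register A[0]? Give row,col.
2,2

lane 9: grp=2 (9/4), tig=1 (9%4)
i=0: r=2+0=2, c=1*2+0=2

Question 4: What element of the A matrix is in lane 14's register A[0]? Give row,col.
3,4

lane 14: G=3 (14/4), T=2 (14%4)
i=0: r=3+0=3, c=2*2+0=4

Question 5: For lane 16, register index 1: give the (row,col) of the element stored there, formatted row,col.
lane 16->16/4=4, 16 mod 4=0
i=1  r:4+0->4  c:2·0+1->1

4,1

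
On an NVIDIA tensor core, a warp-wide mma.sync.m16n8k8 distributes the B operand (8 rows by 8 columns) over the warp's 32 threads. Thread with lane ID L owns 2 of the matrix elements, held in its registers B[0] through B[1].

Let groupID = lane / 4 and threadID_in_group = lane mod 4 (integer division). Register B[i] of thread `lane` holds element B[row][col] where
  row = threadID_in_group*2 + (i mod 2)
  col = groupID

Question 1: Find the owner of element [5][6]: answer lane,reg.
26,1

c=6->g=6  r=5->t=2,b0=1
L=6*4+2=26  i=1=1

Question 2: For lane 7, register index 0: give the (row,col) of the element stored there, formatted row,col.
lane 7: gr=1 (7/4), th=3 (7%4)
i=0: r=3*2+0=6, c=gr=1

6,1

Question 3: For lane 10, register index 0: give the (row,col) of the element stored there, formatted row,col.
lane 10→10/4=2, 10 mod 4=2
i=0  r:2·2+0→4  c:2

4,2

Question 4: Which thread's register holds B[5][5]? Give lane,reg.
22,1

c:5=>grp=5  r:5=>tig=2,lo=1
L=5*4+2=22  i=1=1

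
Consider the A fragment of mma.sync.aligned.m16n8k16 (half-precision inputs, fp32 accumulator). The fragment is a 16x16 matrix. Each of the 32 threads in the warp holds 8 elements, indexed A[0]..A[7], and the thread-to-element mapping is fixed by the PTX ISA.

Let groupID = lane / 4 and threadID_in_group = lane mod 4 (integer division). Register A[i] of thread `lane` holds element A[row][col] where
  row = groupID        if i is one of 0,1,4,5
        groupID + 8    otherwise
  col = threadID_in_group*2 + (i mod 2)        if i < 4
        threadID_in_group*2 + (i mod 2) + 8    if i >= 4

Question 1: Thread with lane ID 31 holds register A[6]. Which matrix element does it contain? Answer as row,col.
lane 31⇒31/4=7, 31 mod 4=3
i=6  r:7+8⇒15  c:2·3+0+8⇒14

15,14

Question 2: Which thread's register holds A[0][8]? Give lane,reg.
r:0=>grp=0,rB=0  c:8=>cB=1,tig=0,lo=0
L=0*4+0=0  i=1*4+0*2+0=4

0,4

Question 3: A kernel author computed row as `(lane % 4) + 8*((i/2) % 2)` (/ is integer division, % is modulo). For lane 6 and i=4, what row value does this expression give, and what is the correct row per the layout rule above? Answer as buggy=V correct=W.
buggy=2 correct=1

`(lane % 4) + 8*((i/2) % 2)`[6,4]→2
L=6→G=6>>2=1, T=6&3=2
[4]→row 1+0=1  col 2·2+0+8=12
row: 2 vs 1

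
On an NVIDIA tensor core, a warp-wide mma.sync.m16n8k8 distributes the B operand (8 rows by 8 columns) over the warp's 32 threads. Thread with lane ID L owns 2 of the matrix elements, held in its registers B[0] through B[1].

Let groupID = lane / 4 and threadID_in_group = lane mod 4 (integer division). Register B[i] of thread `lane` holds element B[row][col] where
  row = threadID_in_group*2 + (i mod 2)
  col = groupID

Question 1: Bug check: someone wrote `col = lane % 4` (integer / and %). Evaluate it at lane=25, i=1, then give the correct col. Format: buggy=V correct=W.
`lane % 4`[25,1]⇒1
lane 25: gr=6 (25/4), th=1 (25%4)
i=1: r=1*2+1=3, c=gr=6
col: 1 vs 6

buggy=1 correct=6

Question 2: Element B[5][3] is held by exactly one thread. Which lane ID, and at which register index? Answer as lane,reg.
c: 3->gid=3  r: 5->tid=2,i&1=1
L=3*4+2=14  i=1=1

14,1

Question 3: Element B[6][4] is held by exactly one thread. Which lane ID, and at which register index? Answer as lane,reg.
19,0

c=4->g=4  r=6->t=3,b0=0
L=4*4+3=19  i=0=0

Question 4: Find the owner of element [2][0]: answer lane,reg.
1,0

c=0⇒gr=0  r=2⇒th=1,odd=0
L=0*4+1=1  i=0=0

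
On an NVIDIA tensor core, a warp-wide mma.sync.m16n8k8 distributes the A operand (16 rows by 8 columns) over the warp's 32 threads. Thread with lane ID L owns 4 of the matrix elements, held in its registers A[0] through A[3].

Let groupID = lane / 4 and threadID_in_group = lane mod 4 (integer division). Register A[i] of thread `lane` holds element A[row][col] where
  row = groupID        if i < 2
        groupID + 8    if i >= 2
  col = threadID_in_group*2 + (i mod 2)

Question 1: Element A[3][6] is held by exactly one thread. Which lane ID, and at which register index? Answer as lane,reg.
15,0

r=3->g=3,rb=0  c=6->t=3,b0=0
L=3*4+3=15  i=0*2+0=0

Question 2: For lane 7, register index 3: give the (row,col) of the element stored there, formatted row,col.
9,7

7: grp=1,tig=3
[3] (1+8,3*2+1) = (9,7)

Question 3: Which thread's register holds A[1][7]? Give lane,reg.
7,1

r: 1->gid=1,r8=0  c: 7->tid=3,i&1=1
L=1*4+3=7  i=0*2+1=1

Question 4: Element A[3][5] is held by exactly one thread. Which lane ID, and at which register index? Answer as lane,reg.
14,1

r: 3->gid=3,r8=0  c: 5->tid=2,i&1=1
L=3*4+2=14  i=0*2+1=1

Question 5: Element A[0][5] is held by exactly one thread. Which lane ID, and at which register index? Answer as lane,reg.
r=0→G=0,rhi=0  c=5→T=2,p=1
L=0*4+2=2  i=0*2+1=1

2,1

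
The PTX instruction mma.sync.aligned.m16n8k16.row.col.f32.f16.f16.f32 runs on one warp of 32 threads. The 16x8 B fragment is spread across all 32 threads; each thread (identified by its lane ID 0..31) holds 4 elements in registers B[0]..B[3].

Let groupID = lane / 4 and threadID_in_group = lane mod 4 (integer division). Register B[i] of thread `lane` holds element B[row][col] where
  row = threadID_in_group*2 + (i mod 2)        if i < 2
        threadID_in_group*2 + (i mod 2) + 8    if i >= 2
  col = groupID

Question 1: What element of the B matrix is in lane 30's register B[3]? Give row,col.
lane 30: grp=7 (30/4), tig=2 (30%4)
i=3: r=2*2+1+8=13, c=grp=7

13,7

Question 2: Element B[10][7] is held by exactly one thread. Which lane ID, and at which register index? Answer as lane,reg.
c:7=>grp=7  r:10=>rB=1,tig=1,lo=0
L=7*4+1=29  i=1*2+0=2

29,2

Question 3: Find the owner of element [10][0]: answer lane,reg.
1,2

c=0→G=0  r=10→rhi=1,T=1,p=0
L=0*4+1=1  i=1*2+0=2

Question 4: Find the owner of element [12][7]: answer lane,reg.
30,2

c=7⇒gr=7  r=12⇒Rb=1,th=2,odd=0
L=7*4+2=30  i=1*2+0=2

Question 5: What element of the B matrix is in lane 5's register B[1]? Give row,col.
5: g=1,t=1
[1] (1*2+1+0,1) = (3,1)

3,1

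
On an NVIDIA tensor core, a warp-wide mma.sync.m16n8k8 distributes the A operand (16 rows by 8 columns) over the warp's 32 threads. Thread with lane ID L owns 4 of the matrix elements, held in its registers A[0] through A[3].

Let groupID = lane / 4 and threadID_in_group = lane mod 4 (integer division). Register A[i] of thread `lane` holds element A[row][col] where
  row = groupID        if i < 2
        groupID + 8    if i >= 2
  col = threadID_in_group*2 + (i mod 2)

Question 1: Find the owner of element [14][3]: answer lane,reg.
r=14->g=6,rb=1  c=3->t=1,b0=1
L=6*4+1=25  i=1*2+1=3

25,3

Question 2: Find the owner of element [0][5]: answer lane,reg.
2,1

r: 0->gid=0,r8=0  c: 5->tid=2,i&1=1
L=0*4+2=2  i=0*2+1=1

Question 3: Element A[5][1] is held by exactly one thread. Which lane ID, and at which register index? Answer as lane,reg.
r: 5->gid=5,r8=0  c: 1->tid=0,i&1=1
L=5*4+0=20  i=0*2+1=1

20,1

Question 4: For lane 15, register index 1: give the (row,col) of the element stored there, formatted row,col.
3,7

lane 15: grp=3 (15/4), tig=3 (15%4)
i=1: r=3+0=3, c=3*2+1=7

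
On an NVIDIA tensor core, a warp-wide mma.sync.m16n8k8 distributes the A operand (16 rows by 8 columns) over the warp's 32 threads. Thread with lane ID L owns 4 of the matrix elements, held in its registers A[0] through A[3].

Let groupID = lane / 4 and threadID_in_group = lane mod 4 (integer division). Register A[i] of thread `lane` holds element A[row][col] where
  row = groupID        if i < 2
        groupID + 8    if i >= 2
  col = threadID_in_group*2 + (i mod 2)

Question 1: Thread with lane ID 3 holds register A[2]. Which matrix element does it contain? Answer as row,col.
3: grp=0,tig=3
[2] (0+8,3*2+0) = (8,6)

8,6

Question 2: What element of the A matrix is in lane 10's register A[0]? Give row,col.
2,4

L=10=>grp=10>>2=2, tig=10&3=2
[0]=>row 2+0=2  col 2·2+0=4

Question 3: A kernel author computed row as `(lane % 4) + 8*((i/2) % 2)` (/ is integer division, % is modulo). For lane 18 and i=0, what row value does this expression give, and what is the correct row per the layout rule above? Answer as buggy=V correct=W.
`(lane % 4) + 8*((i/2) % 2)`[18,0]=>2
lane 18=>18/4=4, 18 mod 4=2
i=0  r:4+0=>4  c:2·2+0=>4
row: 2 vs 4

buggy=2 correct=4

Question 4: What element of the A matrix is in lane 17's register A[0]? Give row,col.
L=17->gid=17>>2=4, tid=17&3=1
[0]->row 4+0=4  col 1·2+0=2

4,2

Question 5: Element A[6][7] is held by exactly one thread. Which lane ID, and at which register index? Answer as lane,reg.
r=6->g=6,rb=0  c=7->t=3,b0=1
L=6*4+3=27  i=0*2+1=1

27,1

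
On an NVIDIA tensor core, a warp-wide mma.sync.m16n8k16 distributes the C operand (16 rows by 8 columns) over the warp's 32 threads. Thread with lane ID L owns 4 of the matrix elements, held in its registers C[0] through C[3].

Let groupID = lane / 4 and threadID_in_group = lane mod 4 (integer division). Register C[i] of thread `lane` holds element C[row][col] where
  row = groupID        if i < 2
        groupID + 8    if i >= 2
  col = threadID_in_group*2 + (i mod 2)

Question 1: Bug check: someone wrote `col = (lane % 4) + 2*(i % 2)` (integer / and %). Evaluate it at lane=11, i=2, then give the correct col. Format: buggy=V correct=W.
buggy=3 correct=6

`(lane % 4) + 2*(i % 2)`[11,2]→3
lane 11: G=2 (11/4), T=3 (11%4)
i=2: r=2+8=10, c=3*2+0=6
col: 3 vs 6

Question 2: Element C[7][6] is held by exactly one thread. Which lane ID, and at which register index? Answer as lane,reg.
31,0

r=7->g=7,rb=0  c=6->t=3,b0=0
L=7*4+3=31  i=0*2+0=0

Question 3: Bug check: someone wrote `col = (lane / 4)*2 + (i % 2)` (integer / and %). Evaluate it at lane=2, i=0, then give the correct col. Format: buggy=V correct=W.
`(lane / 4)*2 + (i % 2)`[2,0]→0
2: G=0,T=2
[0] (0+0,2*2+0) = (0,4)
col: 0 vs 4

buggy=0 correct=4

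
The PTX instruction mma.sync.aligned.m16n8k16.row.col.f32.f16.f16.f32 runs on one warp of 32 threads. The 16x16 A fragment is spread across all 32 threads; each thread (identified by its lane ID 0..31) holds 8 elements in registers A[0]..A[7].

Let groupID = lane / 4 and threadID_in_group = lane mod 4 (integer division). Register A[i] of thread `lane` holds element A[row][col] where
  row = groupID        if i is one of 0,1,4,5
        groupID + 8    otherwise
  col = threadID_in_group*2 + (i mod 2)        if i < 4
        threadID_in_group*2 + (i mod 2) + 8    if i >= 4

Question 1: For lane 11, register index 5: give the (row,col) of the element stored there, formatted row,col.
2,15

lane 11->11/4=2, 11 mod 4=3
i=5  r:2+0->2  c:2·3+1+8->15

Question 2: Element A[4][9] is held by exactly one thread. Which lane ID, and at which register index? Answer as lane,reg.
r:4=>grp=4,rB=0  c:9=>cB=1,tig=0,lo=1
L=4*4+0=16  i=1*4+0*2+1=5

16,5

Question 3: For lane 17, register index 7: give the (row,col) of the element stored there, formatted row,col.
12,11

L=17->g=17>>2=4, t=17&3=1
[7]->row 4+8=12  col 1·2+1+8=11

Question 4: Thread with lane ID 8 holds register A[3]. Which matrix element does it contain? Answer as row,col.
lane 8→8/4=2, 8 mod 4=0
i=3  r:2+8→10  c:2·0+1+0→1

10,1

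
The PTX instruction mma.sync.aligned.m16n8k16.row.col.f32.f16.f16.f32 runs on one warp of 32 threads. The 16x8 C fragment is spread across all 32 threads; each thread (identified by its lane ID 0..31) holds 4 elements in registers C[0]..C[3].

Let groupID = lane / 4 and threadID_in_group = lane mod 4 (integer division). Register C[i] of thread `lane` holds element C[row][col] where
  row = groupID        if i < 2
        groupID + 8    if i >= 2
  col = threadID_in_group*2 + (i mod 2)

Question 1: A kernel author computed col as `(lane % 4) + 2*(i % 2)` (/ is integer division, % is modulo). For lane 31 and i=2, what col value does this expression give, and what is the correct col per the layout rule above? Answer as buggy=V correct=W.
`(lane % 4) + 2*(i % 2)`[31,2]=>3
lane 31=>31/4=7, 31 mod 4=3
i=2  r:7+8=>15  c:2·3+0=>6
col: 3 vs 6

buggy=3 correct=6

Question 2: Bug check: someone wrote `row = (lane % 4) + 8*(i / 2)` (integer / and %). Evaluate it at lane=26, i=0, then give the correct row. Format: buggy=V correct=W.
buggy=2 correct=6

`(lane % 4) + 8*(i / 2)`[26,0]⇒2
lane 26⇒26/4=6, 26 mod 4=2
i=0  r:6+0⇒6  c:2·2+0⇒4
row: 2 vs 6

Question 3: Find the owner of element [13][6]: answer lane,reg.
r=13⇒gr=5,Rb=1  c=6⇒th=3,odd=0
L=5*4+3=23  i=1*2+0=2

23,2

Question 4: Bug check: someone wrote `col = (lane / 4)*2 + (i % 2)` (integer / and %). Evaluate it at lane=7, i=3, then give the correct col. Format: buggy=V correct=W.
buggy=3 correct=7

`(lane / 4)*2 + (i % 2)`[7,3]=>3
L=7=>grp=7>>2=1, tig=7&3=3
[3]=>row 1+8=9  col 3·2+1=7
col: 3 vs 7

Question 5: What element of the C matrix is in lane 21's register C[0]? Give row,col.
lane 21: gr=5 (21/4), th=1 (21%4)
i=0: r=5+0=5, c=1*2+0=2

5,2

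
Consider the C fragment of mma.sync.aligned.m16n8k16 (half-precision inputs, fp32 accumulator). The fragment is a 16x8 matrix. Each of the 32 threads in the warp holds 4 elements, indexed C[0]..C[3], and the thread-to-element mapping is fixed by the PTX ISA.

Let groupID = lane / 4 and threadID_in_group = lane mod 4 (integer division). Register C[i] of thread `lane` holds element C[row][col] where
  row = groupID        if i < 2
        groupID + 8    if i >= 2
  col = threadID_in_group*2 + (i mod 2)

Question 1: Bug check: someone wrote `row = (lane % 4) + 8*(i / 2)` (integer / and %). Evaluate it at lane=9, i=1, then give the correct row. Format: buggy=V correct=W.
buggy=1 correct=2

`(lane % 4) + 8*(i / 2)`[9,1]=>1
L=9=>grp=9>>2=2, tig=9&3=1
[1]=>row 2+0=2  col 1·2+1=3
row: 1 vs 2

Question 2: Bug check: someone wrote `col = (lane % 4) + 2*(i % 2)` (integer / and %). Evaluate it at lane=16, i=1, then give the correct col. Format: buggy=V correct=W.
buggy=2 correct=1

`(lane % 4) + 2*(i % 2)`[16,1]=>2
16: grp=4,tig=0
[1] (4+0,0*2+1) = (4,1)
col: 2 vs 1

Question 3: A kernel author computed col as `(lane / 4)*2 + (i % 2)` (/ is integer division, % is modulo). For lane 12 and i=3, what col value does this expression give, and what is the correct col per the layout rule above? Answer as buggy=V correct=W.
buggy=7 correct=1

`(lane / 4)*2 + (i % 2)`[12,3]->7
12: gid=3,tid=0
[3] (3+8,0*2+1) = (11,1)
col: 7 vs 1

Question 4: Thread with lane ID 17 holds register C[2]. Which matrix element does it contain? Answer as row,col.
L=17→G=17>>2=4, T=17&3=1
[2]→row 4+8=12  col 1·2+0=2

12,2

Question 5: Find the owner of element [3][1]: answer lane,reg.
r=3->g=3,rb=0  c=1->t=0,b0=1
L=3*4+0=12  i=0*2+1=1

12,1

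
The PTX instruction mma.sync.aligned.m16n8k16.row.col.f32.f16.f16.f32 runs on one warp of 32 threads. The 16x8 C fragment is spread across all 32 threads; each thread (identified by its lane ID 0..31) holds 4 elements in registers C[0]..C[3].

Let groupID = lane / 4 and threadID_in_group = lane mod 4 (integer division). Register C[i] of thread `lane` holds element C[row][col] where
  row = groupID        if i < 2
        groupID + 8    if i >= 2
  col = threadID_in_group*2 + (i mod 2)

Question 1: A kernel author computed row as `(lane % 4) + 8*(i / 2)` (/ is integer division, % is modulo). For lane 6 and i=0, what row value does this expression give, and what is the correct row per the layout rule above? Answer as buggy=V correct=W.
`(lane % 4) + 8*(i / 2)`[6,0]→2
6: G=1,T=2
[0] (1+0,2*2+0) = (1,4)
row: 2 vs 1

buggy=2 correct=1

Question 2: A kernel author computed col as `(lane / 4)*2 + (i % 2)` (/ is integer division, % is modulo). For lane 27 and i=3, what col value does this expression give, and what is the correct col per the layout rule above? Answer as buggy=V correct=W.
`(lane / 4)*2 + (i % 2)`[27,3]→13
L=27→G=27>>2=6, T=27&3=3
[3]→row 6+8=14  col 3·2+1=7
col: 13 vs 7

buggy=13 correct=7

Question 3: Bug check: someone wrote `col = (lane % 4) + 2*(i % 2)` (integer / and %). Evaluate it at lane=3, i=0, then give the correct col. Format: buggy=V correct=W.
`(lane % 4) + 2*(i % 2)`[3,0]=>3
3: grp=0,tig=3
[0] (0+0,3*2+0) = (0,6)
col: 3 vs 6

buggy=3 correct=6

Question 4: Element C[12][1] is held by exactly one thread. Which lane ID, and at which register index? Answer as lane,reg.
16,3

r=12->g=4,rb=1  c=1->t=0,b0=1
L=4*4+0=16  i=1*2+1=3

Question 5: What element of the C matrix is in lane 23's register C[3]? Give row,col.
23: G=5,T=3
[3] (5+8,3*2+1) = (13,7)

13,7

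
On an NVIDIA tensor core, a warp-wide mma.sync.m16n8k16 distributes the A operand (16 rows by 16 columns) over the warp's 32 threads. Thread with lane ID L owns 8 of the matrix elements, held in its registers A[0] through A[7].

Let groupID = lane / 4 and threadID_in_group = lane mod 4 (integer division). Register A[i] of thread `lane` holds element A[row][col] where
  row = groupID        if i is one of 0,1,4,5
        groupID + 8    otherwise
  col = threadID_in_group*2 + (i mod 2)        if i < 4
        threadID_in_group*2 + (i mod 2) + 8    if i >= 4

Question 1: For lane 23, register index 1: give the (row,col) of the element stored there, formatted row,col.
lane 23⇒23/4=5, 23 mod 4=3
i=1  r:5+0⇒5  c:2·3+1+0⇒7

5,7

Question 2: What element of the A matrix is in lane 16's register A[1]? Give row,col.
lane 16->16/4=4, 16 mod 4=0
i=1  r:4+0->4  c:2·0+1+0->1

4,1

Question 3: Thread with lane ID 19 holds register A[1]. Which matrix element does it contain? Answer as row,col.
4,7

19: G=4,T=3
[1] (4+0,3*2+1+0) = (4,7)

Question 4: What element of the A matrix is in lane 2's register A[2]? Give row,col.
8,4

lane 2: gid=0 (2/4), tid=2 (2%4)
i=2: r=0+8=8, c=2*2+0+0=4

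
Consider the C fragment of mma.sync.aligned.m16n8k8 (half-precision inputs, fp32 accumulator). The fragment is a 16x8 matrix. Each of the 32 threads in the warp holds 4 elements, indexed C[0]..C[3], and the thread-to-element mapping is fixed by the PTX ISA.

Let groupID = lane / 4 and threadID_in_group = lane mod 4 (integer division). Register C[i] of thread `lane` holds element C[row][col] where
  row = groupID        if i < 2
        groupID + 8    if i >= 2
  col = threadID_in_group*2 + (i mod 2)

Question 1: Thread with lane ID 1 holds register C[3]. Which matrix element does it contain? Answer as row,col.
lane 1=>1/4=0, 1 mod 4=1
i=3  r:0+8=>8  c:2·1+1=>3

8,3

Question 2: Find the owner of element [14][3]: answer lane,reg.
25,3

r=14→G=6,rhi=1  c=3→T=1,p=1
L=6*4+1=25  i=1*2+1=3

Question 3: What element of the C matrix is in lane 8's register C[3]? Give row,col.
10,1

lane 8: G=2 (8/4), T=0 (8%4)
i=3: r=2+8=10, c=0*2+1=1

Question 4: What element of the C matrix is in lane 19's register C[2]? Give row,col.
12,6

L=19=>grp=19>>2=4, tig=19&3=3
[2]=>row 4+8=12  col 3·2+0=6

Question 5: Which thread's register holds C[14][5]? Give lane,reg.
r=14→G=6,rhi=1  c=5→T=2,p=1
L=6*4+2=26  i=1*2+1=3

26,3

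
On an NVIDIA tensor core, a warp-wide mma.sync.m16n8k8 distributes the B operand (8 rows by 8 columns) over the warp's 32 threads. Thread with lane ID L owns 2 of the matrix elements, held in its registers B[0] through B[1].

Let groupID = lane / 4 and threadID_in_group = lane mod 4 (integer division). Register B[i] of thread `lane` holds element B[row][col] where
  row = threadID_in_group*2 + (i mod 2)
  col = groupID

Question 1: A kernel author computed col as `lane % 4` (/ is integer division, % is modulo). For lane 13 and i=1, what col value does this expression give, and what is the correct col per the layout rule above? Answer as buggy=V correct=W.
buggy=1 correct=3

`lane % 4`[13,1]->1
lane 13->13/4=3, 13 mod 4=1
i=1  r:2·1+1->3  c:3
col: 1 vs 3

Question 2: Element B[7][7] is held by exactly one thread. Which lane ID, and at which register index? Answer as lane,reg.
31,1

c:7=>grp=7  r:7=>tig=3,lo=1
L=7*4+3=31  i=1=1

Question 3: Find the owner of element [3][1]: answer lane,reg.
c: 1->gid=1  r: 3->tid=1,i&1=1
L=1*4+1=5  i=1=1

5,1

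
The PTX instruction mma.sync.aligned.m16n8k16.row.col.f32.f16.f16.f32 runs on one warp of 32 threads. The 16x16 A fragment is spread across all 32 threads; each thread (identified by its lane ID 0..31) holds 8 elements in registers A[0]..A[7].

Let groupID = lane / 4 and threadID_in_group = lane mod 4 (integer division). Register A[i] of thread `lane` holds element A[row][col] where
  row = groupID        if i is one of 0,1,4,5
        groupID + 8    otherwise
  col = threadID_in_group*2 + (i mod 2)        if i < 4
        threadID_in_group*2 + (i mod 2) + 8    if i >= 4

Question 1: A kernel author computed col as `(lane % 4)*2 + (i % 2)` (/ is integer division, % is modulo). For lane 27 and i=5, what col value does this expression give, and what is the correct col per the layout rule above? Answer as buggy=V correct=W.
`(lane % 4)*2 + (i % 2)`[27,5]->7
lane 27: gid=6 (27/4), tid=3 (27%4)
i=5: r=6+0=6, c=3*2+1+8=15
col: 7 vs 15

buggy=7 correct=15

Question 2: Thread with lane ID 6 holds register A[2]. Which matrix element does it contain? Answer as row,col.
L=6->g=6>>2=1, t=6&3=2
[2]->row 1+8=9  col 2·2+0+0=4

9,4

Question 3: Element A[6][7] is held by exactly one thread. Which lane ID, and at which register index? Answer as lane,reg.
27,1

r:6=>grp=6,rB=0  c:7=>cB=0,tig=3,lo=1
L=6*4+3=27  i=0*4+0*2+1=1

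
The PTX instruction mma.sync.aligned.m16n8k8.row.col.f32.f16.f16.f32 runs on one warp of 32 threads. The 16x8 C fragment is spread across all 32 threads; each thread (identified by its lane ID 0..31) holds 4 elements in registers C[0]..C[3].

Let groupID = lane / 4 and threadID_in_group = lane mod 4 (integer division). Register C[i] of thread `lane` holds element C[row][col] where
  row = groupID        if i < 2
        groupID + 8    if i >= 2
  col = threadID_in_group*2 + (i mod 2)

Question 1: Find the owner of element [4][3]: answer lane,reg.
17,1

r=4→G=4,rhi=0  c=3→T=1,p=1
L=4*4+1=17  i=0*2+1=1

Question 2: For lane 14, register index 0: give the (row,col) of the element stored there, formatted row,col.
3,4

lane 14: g=3 (14/4), t=2 (14%4)
i=0: r=3+0=3, c=2*2+0=4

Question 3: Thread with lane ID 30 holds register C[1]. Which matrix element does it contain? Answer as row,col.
lane 30: gid=7 (30/4), tid=2 (30%4)
i=1: r=7+0=7, c=2*2+1=5

7,5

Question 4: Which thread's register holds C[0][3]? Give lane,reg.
1,1

r: 0->gid=0,r8=0  c: 3->tid=1,i&1=1
L=0*4+1=1  i=0*2+1=1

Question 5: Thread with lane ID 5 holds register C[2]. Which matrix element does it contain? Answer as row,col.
9,2

5: gr=1,th=1
[2] (1+8,1*2+0) = (9,2)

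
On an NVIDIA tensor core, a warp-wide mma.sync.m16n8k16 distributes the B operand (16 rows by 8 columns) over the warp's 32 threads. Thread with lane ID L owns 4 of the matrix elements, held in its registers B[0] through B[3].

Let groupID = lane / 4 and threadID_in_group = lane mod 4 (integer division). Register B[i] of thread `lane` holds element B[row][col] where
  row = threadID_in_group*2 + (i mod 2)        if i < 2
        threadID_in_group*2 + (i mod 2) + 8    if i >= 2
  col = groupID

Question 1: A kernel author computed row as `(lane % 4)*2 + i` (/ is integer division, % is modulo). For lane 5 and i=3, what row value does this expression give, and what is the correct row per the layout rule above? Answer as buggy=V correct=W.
buggy=5 correct=11

`(lane % 4)*2 + i`[5,3]=>5
lane 5=>5/4=1, 5 mod 4=1
i=3  r:2·1+1+8=>11  c:1
row: 5 vs 11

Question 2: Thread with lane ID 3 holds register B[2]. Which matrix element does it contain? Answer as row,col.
14,0

3: gr=0,th=3
[2] (3*2+0+8,0) = (14,0)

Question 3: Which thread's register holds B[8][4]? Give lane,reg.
16,2

c=4⇒gr=4  r=8⇒Rb=1,th=0,odd=0
L=4*4+0=16  i=1*2+0=2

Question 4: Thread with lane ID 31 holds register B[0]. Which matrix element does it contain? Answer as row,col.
6,7

lane 31: grp=7 (31/4), tig=3 (31%4)
i=0: r=3*2+0+0=6, c=grp=7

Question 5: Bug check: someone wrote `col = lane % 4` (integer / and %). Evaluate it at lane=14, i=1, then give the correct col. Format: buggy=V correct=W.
`lane % 4`[14,1]⇒2
lane 14⇒14/4=3, 14 mod 4=2
i=1  r:2·2+1+0⇒5  c:3
col: 2 vs 3

buggy=2 correct=3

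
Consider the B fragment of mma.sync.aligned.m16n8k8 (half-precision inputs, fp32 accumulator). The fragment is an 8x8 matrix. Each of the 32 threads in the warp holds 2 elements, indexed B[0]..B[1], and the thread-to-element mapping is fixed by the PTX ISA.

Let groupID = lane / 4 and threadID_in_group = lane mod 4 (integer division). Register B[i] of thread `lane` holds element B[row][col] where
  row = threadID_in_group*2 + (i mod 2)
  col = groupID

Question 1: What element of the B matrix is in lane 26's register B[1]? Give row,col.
5,6

L=26=>grp=26>>2=6, tig=26&3=2
[1]=>row 2·2+1=5  col grp=6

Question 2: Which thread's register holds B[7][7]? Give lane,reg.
c:7=>grp=7  r:7=>tig=3,lo=1
L=7*4+3=31  i=1=1

31,1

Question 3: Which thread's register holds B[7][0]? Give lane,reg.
c: 0->gid=0  r: 7->tid=3,i&1=1
L=0*4+3=3  i=1=1

3,1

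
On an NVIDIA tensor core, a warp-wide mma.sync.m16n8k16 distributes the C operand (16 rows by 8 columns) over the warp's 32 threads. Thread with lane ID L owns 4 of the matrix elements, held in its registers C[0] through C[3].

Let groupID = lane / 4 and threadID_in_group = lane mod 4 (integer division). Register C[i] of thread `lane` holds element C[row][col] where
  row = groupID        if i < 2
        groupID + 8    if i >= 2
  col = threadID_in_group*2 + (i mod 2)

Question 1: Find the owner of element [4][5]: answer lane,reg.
r: 4->gid=4,r8=0  c: 5->tid=2,i&1=1
L=4*4+2=18  i=0*2+1=1

18,1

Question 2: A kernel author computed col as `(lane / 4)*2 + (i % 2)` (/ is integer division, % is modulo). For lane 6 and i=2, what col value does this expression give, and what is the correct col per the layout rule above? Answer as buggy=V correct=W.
`(lane / 4)*2 + (i % 2)`[6,2]=>2
6: grp=1,tig=2
[2] (1+8,2*2+0) = (9,4)
col: 2 vs 4

buggy=2 correct=4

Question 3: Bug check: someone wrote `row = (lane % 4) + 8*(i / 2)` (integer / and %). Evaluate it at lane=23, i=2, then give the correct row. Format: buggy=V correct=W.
buggy=11 correct=13

`(lane % 4) + 8*(i / 2)`[23,2]=>11
lane 23: grp=5 (23/4), tig=3 (23%4)
i=2: r=5+8=13, c=3*2+0=6
row: 11 vs 13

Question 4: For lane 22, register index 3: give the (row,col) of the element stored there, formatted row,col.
13,5

L=22=>grp=22>>2=5, tig=22&3=2
[3]=>row 5+8=13  col 2·2+1=5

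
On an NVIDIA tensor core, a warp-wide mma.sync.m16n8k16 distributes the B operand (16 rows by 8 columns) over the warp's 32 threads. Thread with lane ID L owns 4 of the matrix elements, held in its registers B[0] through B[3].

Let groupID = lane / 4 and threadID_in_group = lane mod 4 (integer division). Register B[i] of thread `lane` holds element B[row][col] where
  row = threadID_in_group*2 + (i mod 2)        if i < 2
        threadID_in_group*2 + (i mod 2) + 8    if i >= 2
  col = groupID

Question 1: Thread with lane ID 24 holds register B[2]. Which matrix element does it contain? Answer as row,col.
lane 24: gid=6 (24/4), tid=0 (24%4)
i=2: r=0*2+0+8=8, c=gid=6

8,6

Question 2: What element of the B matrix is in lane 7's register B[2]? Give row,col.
L=7=>grp=7>>2=1, tig=7&3=3
[2]=>row 3·2+0+8=14  col grp=1

14,1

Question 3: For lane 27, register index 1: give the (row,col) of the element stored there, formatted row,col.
lane 27: grp=6 (27/4), tig=3 (27%4)
i=1: r=3*2+1+0=7, c=grp=6

7,6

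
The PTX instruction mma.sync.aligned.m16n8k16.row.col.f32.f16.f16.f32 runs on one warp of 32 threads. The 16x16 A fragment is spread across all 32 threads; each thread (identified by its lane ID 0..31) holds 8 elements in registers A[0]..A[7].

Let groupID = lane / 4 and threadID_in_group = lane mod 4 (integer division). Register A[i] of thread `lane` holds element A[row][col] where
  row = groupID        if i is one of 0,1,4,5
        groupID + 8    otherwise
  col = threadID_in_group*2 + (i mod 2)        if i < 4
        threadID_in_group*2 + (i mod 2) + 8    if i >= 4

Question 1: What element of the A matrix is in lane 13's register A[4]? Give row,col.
lane 13: gr=3 (13/4), th=1 (13%4)
i=4: r=3+0=3, c=1*2+0+8=10

3,10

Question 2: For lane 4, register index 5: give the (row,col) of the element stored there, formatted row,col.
lane 4→4/4=1, 4 mod 4=0
i=5  r:1+0→1  c:2·0+1+8→9

1,9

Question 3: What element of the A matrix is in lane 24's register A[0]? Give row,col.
24: grp=6,tig=0
[0] (6+0,0*2+0+0) = (6,0)

6,0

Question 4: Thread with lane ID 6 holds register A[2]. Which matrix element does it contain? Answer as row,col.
6: grp=1,tig=2
[2] (1+8,2*2+0+0) = (9,4)

9,4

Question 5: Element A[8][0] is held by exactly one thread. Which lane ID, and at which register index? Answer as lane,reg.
r: 8->gid=0,r8=1  c: 0->c8=0,tid=0,i&1=0
L=0*4+0=0  i=0*4+1*2+0=2

0,2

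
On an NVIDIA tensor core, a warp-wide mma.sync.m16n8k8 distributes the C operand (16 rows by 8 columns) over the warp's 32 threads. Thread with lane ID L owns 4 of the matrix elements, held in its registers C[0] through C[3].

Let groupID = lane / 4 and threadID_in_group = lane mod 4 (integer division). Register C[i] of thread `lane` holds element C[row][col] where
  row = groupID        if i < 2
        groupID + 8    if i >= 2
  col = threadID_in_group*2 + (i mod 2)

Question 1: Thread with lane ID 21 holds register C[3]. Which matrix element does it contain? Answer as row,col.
13,3

lane 21: g=5 (21/4), t=1 (21%4)
i=3: r=5+8=13, c=1*2+1=3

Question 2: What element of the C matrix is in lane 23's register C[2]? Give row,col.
lane 23: g=5 (23/4), t=3 (23%4)
i=2: r=5+8=13, c=3*2+0=6

13,6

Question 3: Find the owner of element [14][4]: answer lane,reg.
r=14->g=6,rb=1  c=4->t=2,b0=0
L=6*4+2=26  i=1*2+0=2

26,2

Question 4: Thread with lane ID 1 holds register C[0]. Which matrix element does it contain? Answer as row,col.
lane 1: gid=0 (1/4), tid=1 (1%4)
i=0: r=0+0=0, c=1*2+0=2

0,2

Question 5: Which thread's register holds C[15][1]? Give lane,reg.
r: 15->gid=7,r8=1  c: 1->tid=0,i&1=1
L=7*4+0=28  i=1*2+1=3

28,3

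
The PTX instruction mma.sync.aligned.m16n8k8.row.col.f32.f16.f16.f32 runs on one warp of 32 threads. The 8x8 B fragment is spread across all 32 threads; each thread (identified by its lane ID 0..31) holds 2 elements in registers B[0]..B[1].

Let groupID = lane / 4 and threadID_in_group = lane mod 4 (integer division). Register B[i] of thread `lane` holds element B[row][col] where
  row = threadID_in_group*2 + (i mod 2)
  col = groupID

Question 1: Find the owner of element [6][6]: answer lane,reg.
27,0

c:6=>grp=6  r:6=>tig=3,lo=0
L=6*4+3=27  i=0=0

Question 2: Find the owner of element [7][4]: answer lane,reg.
c=4->g=4  r=7->t=3,b0=1
L=4*4+3=19  i=1=1

19,1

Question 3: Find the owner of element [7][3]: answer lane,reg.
c=3->g=3  r=7->t=3,b0=1
L=3*4+3=15  i=1=1

15,1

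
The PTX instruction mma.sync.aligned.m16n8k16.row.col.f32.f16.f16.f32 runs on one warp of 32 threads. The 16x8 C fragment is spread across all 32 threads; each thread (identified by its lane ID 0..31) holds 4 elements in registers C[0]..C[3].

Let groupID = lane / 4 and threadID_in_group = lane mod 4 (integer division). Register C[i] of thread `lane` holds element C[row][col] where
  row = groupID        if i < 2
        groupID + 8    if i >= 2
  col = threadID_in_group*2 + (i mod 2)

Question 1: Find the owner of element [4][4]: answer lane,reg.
r: 4->gid=4,r8=0  c: 4->tid=2,i&1=0
L=4*4+2=18  i=0*2+0=0

18,0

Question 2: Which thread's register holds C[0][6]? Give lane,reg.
3,0

r=0⇒gr=0,Rb=0  c=6⇒th=3,odd=0
L=0*4+3=3  i=0*2+0=0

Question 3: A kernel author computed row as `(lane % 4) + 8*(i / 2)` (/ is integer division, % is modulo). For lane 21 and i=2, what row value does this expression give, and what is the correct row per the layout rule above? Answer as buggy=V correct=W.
`(lane % 4) + 8*(i / 2)`[21,2]->9
lane 21->21/4=5, 21 mod 4=1
i=2  r:5+8->13  c:2·1+0->2
row: 9 vs 13

buggy=9 correct=13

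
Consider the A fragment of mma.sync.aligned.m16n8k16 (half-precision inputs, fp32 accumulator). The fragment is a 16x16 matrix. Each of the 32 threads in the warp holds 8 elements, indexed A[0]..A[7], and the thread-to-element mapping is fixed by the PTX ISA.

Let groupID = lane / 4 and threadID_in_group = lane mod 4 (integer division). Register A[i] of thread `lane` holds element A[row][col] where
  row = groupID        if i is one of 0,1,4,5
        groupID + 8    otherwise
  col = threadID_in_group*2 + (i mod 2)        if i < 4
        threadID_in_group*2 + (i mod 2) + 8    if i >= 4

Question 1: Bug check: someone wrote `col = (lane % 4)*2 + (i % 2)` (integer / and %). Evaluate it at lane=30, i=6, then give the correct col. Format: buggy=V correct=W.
buggy=4 correct=12

`(lane % 4)*2 + (i % 2)`[30,6]=>4
lane 30: grp=7 (30/4), tig=2 (30%4)
i=6: r=7+8=15, c=2*2+0+8=12
col: 4 vs 12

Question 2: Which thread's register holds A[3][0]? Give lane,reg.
12,0

r=3⇒gr=3,Rb=0  c=0⇒Cb=0,th=0,odd=0
L=3*4+0=12  i=0*4+0*2+0=0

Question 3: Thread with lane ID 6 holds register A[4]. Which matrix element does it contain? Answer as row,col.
lane 6=>6/4=1, 6 mod 4=2
i=4  r:1+0=>1  c:2·2+0+8=>12

1,12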